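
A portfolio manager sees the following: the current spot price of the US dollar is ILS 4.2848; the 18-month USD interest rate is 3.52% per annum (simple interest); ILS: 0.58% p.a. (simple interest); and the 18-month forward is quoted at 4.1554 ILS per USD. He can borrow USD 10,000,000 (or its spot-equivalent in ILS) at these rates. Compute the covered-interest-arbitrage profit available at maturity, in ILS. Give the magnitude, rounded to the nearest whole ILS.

T = 18/12 years.
Invest the USD and cover forward: 10,000,000 × 1.052800 × 4.1554 = ILS 43,748,051.20.
Convert at spot and invest in ILS: 10,000,000 × 4.2848 × 1.008700 = ILS 43,220,777.60.
The quoted forward overvalues USD, so borrow ILS, buy USD at spot, deposit the USD at 3.52%, and sell the proceeds forward at 4.1554.
The gap between the two covered legs is ILS 527,274.

ILS 527,274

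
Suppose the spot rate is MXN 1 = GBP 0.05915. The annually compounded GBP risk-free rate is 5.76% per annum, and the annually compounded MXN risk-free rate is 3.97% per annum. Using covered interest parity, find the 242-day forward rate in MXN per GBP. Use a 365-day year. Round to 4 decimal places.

T = 242/365 years.
GBP accumulates by (1 + 0.0576)^(242/365) = 1.03782816.
MXN accumulates by (1 + 0.0397)^(242/365) = 1.02614862.
CIP: F = S · (grow GBP)/(grow MXN) = 0.05915 × 1.03782816/1.02614862 = 0.059823240 GBP per MXN.
Quoted the other way: 1/0.059823240 = 16.7159 MXN per GBP.

16.7159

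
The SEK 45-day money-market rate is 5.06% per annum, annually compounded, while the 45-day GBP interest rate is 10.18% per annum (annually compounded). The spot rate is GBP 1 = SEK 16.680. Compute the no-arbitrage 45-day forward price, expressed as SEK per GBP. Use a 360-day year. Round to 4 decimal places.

T = 45/360 years.
SEK accumulates by (1 + 0.0506)^(45/360) = 1.00618925.
GBP accumulates by (1 + 0.1018)^(45/360) = 1.01219187.
Forward (SEK per GBP) = 16.68 × 1.00618925 / 1.01219187 = 16.581082.

16.5811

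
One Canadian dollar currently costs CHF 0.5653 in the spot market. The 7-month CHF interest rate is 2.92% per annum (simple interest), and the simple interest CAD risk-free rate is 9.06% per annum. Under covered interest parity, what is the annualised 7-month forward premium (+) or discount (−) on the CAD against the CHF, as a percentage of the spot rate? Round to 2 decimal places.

-5.83%

T = 7/12 years.
No-arbitrage forward: 0.5653 × 1.0170333 / 1.052850 = 0.5460692 CHF/CAD.
Annualised premium = (F − S)/S × (1/T) = (0.5460692 − 0.5653)/0.5653 ÷ (7/12) = -5.83%.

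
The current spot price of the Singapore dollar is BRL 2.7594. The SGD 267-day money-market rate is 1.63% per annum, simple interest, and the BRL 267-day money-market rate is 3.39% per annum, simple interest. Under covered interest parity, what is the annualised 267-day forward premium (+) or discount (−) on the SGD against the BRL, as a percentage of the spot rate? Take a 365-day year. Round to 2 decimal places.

+1.74%

T = 267/365 years.
No-arbitrage forward: 2.7594 × 1.0247981 / 1.0119236 = 2.7945073 BRL/SGD.
(F − S)/S ÷ T = (2.7945073 − 2.7594)/2.7594/(267/365) = 0.017393 → 1.74%.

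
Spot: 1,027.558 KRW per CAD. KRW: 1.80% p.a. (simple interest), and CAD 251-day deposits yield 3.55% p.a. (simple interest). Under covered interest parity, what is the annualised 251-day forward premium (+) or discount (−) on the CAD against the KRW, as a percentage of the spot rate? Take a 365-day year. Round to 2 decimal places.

-1.71%

T = 251/365 years.
F = S · g_KRW/g_CAD = 1027.558 × 1.0123781/1.0244123 = 1015.486846.
(F − S)/S ÷ T = (1015.486846 − 1027.558)/1027.558/(251/365) = -0.017083 → -1.71%.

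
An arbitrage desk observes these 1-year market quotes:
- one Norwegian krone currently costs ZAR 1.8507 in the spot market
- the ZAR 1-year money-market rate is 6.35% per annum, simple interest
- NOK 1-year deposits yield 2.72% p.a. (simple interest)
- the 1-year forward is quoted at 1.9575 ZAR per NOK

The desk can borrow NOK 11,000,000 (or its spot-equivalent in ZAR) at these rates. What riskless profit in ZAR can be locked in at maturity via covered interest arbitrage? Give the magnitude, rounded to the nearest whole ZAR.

ZAR 467,770

T = 1 year.
Keep in NOK, deliver into the forward: 11,000,000·1.027200·1.9575 = ZAR 22,118,184.00.
Swap to ZAR now, deposit: 11,000,000·1.8507·1.063500 = ZAR 21,650,413.95.
The quoted forward overvalues NOK, so borrow ZAR, buy NOK at spot, deposit the NOK at 2.72%, and sell the proceeds forward at 1.9575.
Arbitrage profit = |22,118,184.00 − 21,650,413.95| = ZAR 467,770.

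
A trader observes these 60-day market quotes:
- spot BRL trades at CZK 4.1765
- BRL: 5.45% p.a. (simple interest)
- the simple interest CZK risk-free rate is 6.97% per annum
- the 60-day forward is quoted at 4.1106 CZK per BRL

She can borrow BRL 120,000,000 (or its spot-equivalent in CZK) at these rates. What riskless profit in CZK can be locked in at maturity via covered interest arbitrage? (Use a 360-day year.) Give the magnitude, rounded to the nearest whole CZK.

T = 60/360 years.
Invest the BRL and cover forward: 120,000,000 × 1.00908333333 × 4.1106 = CZK 497,752,554.00.
Convert at spot and invest in CZK: 120,000,000 × 4.1765 × 1.01161666667 = CZK 507,002,041.00.
The quoted forward undervalues BRL, so borrow BRL, convert to CZK at spot, deposit the CZK at 6.97%, and buy BRL forward at 4.1106 to cover the loan.
Profit = 507,002,041.00 − 497,752,554.00 = CZK 9,249,487.

CZK 9,249,487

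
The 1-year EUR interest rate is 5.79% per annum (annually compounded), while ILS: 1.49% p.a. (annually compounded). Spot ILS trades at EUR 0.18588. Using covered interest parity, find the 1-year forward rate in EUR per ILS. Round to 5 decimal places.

T = 1 year.
Growth of 1 EUR over T: (1 + 0.0579)^1 = 1.057900.
ILS accumulates by (1 + 0.0149)^1 = 1.014900.
CIP: F = S · (grow EUR)/(grow ILS) = 0.18588 × 1.057900/1.014900 = 0.1937555 EUR per ILS.

0.19376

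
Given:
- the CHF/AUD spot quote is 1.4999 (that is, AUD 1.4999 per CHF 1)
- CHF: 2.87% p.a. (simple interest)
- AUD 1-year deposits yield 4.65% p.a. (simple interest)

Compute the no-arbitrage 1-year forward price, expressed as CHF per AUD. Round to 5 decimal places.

0.65537

T = 1 year.
AUD growth factor: 1 + 0.0465×1 = 1.046500.
CHF growth factor: 1 + 0.0287×1 = 1.028700.
So F = 1.4999 × 1.046500 / 1.028700 = 1.525853 (AUD/CHF).
Quoted the other way: 1/1.525853 = 0.65537 CHF per AUD.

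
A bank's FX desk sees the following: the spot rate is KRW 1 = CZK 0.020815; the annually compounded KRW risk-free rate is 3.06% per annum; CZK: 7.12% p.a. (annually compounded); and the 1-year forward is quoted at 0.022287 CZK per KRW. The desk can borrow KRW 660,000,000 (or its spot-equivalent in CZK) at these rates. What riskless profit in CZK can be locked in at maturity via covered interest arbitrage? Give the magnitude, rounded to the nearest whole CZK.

CZK 443,490

T = 1 year.
Invest the KRW and cover forward: 660,000,000 × 1.030600 × 0.022287 = CZK 15,159,528.25.
Convert at spot and invest in CZK: 660,000,000 × 0.020815 × 1.071200 = CZK 14,716,038.48.
The quoted forward overvalues KRW, so borrow CZK, buy KRW at spot, deposit the KRW at 3.06%, and sell the proceeds forward at 0.022287.
Profit = 15,159,528.25 − 14,716,038.48 = CZK 443,490.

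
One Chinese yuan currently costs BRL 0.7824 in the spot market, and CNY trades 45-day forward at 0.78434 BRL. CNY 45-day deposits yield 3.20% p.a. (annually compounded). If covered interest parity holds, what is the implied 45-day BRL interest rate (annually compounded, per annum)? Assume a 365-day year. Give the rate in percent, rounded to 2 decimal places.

T = 45/365 years.
F/S = 0.78434/0.7824 = 1.0024796 = (growth of BRL) / (growth of CNY).
The CNY side grows by (1 + 0.0320)^(45/365) = 1.0038909.
Hence g_BRL = 1.0063801.
r = 1.0063801^(365/45) − 1 = 0.052939 → 5.29%.

5.29%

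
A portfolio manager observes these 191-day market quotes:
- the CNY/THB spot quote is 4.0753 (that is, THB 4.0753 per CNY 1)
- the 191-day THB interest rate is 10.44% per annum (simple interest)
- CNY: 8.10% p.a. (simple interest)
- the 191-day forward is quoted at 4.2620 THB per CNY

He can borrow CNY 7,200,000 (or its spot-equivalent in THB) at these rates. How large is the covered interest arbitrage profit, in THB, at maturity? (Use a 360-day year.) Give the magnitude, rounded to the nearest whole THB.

T = 191/360 years.
Invest the CNY and cover forward: 7,200,000 × 1.042975 × 4.2620 = THB 32,005,148.04.
Convert at spot and invest in THB: 7,200,000 × 4.0753 × 1.055390 = THB 30,967,422.24.
The quoted forward overvalues CNY, so borrow THB, buy CNY at spot, deposit the CNY at 8.10%, and sell the proceeds forward at 4.2620.
The gap between the two covered legs is THB 1,037,726.

THB 1,037,726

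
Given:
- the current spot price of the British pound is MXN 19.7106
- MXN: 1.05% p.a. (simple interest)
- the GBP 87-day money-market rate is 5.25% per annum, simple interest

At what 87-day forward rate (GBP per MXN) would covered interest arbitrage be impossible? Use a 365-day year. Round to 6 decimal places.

0.051241

T = 87/365 years.
MXN accumulates by 1 + 0.0105×87/365 = 1.0025027.
GBP growth factor: 1 + 0.0525×87/365 = 1.0125137.
Forward (MXN per GBP) = 19.7106 × 1.0025027 / 1.0125137 = 19.51572.
Invert for GBP per MXN: 1 / 19.51572 = 0.051241.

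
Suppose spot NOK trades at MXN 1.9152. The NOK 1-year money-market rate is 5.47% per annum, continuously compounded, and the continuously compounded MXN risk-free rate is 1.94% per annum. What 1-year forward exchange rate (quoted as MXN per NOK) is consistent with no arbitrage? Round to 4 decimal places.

1.8488

T = 1 year.
MXN accumulates by e^(0.0194×1) = 1.0195894.
Growth of 1 NOK over T: e^(0.0547×1) = 1.0562237.
So F = 1.9152 × 1.0195894 / 1.0562237 = 1.848773 (MXN/NOK).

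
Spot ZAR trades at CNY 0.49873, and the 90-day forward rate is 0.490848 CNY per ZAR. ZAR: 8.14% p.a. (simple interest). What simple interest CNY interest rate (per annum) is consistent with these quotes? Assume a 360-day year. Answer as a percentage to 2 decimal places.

1.69%

T = 90/360 years.
F/S = 0.490848/0.49873 = 0.9841959 = (growth of CNY) / (growth of ZAR).
The ZAR side grows by 1 + 0.0814×90/360 = 1.020350.
So the CNY growth factor = 1.0042243.
(1.0042243 − 1)/T = 0.016897, i.e. 1.69%.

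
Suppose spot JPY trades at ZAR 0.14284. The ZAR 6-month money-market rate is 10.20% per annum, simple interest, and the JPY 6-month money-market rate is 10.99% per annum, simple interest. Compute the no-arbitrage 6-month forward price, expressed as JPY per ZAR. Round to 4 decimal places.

7.0272

T = 6/12 years.
ZAR accumulates by 1 + 0.1020×6/12 = 1.051000.
JPY accumulates by 1 + 0.1099×6/12 = 1.054950.
So F = 0.14284 × 1.051000 / 1.054950 = 0.1423052 (ZAR/JPY).
Invert for JPY per ZAR: 1 / 0.1423052 = 7.0272.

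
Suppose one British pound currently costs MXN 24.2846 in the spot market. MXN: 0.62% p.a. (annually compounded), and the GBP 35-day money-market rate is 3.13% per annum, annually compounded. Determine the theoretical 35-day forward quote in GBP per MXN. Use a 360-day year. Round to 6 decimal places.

T = 35/360 years.
Growth of 1 MXN over T: (1 + 0.0062)^(35/360) = 1.0006011.
Growth of 1 GBP over T: (1 + 0.0313)^(35/360) = 1.0030009.
So F = 24.2846 × 1.0006011 / 1.0030009 = 24.22650 (MXN/GBP).
Invert for GBP per MXN: 1 / 24.22650 = 0.041277.

0.041277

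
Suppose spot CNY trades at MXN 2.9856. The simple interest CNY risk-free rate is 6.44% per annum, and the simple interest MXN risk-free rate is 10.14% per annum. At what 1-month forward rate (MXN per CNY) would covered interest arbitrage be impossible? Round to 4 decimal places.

T = 1/12 years.
MXN growth factor: 1 + 0.1014×1/12 = 1.008450.
CNY growth factor: 1 + 0.0644×1/12 = 1.0053667.
So F = 2.9856 × 1.008450 / 1.0053667 = 2.994756 (MXN/CNY).

2.9948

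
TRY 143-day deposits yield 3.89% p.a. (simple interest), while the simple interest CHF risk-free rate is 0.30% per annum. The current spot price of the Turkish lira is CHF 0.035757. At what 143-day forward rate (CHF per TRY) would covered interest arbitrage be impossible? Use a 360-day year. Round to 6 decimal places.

0.035255

T = 143/360 years.
CHF accumulates by 1 + 0.0030×143/360 = 1.0011917.
TRY accumulates by 1 + 0.0389×143/360 = 1.0154519.
Forward (CHF per TRY) = 0.035757 × 1.0011917 / 1.0154519 = 0.03525486.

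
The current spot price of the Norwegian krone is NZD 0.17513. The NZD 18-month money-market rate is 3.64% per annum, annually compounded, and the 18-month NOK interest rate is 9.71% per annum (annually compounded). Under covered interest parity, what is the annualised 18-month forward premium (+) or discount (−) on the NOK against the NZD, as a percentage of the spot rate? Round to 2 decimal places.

T = 18/12 years.
No-arbitrage forward: 0.17513 × 1.0550939 / 1.1491304 = 0.16079863 NZD/NOK.
Annualised premium = (F − S)/S × (1/T) = (0.16079863 − 0.17513)/0.17513 ÷ (18/12) = -5.46%.

-5.46%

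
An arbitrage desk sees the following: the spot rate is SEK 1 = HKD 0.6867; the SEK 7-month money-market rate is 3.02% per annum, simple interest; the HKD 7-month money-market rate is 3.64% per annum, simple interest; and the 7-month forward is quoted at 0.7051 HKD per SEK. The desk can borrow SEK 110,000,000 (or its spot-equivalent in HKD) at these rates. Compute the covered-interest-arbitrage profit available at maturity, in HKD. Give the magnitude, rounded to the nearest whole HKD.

T = 7/12 years.
Keep in SEK, deliver into the forward: 110,000,000·1.0176166667·0.7051 = HKD 78,927,366.29.
Swap to HKD now, deposit: 110,000,000·0.6867·1.0212333333 = HKD 77,140,902.30.
The quoted forward overvalues SEK, so borrow HKD, buy SEK at spot, deposit the SEK at 3.02%, and sell the proceeds forward at 0.7051.
Profit = 78,927,366.29 − 77,140,902.30 = HKD 1,786,464.

HKD 1,786,464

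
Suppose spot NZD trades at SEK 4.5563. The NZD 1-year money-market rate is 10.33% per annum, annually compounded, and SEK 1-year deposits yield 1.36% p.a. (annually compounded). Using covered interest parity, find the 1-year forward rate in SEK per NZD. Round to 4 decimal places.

4.1859

T = 1 year.
SEK accumulates by (1 + 0.0136)^1 = 1.013600.
NZD growth factor: (1 + 0.1033)^1 = 1.103300.
Forward (SEK per NZD) = 4.5563 × 1.013600 / 1.103300 = 4.185866.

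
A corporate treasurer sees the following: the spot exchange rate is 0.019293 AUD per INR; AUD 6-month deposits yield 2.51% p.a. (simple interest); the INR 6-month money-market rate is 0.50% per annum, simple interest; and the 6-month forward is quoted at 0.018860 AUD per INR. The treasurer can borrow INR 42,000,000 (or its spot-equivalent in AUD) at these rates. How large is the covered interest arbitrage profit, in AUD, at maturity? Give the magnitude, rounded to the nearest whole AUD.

AUD 26,375

T = 6/12 years.
Keep in INR, deliver into the forward: 42,000,000·1.002500·0.018860 = AUD 794,100.30.
Swap to AUD now, deposit: 42,000,000·0.019293·1.012550 = AUD 820,475.34.
The quoted forward undervalues INR, so borrow INR, convert to AUD at spot, deposit the AUD at 2.51%, and buy INR forward at 0.018860 to cover the loan.
Profit = 820,475.34 − 794,100.30 = AUD 26,375.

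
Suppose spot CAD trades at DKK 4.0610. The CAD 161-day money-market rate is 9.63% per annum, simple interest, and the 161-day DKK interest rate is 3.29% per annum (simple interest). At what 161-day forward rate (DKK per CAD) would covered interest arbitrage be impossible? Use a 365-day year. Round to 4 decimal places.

T = 161/365 years.
Growth of 1 DKK over T: 1 + 0.0329×161/365 = 1.0145121.
Growth of 1 CAD over T: 1 + 0.0963×161/365 = 1.0424775.
So F = 4.061 × 1.0145121 / 1.0424775 = 3.952060 (DKK/CAD).

3.9521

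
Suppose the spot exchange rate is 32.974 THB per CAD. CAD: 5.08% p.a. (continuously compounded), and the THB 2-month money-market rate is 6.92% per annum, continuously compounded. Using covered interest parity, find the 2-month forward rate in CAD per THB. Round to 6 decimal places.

0.030234

T = 2/12 years.
THB accumulates by e^(0.0692×2/12) = 1.0116001.
CAD growth factor: e^(0.0508×2/12) = 1.0085026.
CIP: F = S · (grow THB)/(grow CAD) = 32.974 × 1.0116001/1.0085026 = 33.07528 THB per CAD.
Invert for CAD per THB: 1 / 33.07528 = 0.030234.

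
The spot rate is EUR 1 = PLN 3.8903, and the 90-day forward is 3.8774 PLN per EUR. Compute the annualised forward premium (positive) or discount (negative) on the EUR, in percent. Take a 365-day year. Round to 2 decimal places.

-1.34%

T = 90/365 years.
EUR trades forward at -0.33159% vs spot over the period.
×(1/T) gives -1.34% p.a.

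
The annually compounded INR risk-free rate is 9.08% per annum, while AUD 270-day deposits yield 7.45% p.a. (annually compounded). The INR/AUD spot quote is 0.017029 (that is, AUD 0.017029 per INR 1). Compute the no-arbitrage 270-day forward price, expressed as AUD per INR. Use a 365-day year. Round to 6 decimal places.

T = 270/365 years.
AUD accumulates by (1 + 0.0745)^(270/365) = 1.0545913.
INR accumulates by (1 + 0.0908)^(270/365) = 1.0664023.
So F = 0.017029 × 1.0545913 / 1.0664023 = 0.01684039 (AUD/INR).

0.016840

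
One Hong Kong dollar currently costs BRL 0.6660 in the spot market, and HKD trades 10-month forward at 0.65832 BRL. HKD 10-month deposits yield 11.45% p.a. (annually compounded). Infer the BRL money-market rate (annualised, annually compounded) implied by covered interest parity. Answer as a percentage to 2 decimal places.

9.91%

T = 10/12 years.
By CIP, F/S equals the BRL-to-HKD growth ratio: 0.65832/0.666 = 0.9884685.
The HKD side grows by (1 + 0.1145)^(10/12) = 1.0945444.
Hence g_BRL = 1.0819227.
r = 1.0819227^(12/10) − 1 = 0.099096 → 9.91%.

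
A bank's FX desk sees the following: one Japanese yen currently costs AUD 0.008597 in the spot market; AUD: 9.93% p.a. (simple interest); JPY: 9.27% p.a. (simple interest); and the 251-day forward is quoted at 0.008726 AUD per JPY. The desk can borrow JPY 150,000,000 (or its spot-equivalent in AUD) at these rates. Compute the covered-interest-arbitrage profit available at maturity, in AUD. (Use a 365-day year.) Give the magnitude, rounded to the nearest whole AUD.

AUD 14,731

T = 251/365 years.
Keep in JPY, deliver into the forward: 150,000,000·1.063747123·0.008726 = AUD 1,392,338.61.
Swap to AUD now, deposit: 150,000,000·0.008597·1.068285753 = AUD 1,377,607.89.
The quoted forward overvalues JPY, so borrow AUD, buy JPY at spot, deposit the JPY at 9.27%, and sell the proceeds forward at 0.008726.
The gap between the two covered legs is AUD 14,731.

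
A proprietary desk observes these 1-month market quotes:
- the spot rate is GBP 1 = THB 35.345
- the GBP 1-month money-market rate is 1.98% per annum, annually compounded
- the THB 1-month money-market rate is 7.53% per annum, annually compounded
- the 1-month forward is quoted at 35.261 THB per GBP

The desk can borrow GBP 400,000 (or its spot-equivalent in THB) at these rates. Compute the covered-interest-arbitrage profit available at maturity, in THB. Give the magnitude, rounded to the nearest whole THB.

T = 1/12 years.
Route A — deposit GBP, sell forward: 400,000 × 1.001635213 × 35.261 = THB 14,127,463.70.
Route B — convert at spot, deposit THB: 400,000 × 35.345 × 1.0060683124 = THB 14,223,793.80.
The quoted forward undervalues GBP, so borrow GBP, convert to THB at spot, deposit the THB at 7.53%, and buy GBP forward at 35.261 to cover the loan.
The gap between the two covered legs is THB 96,330.

THB 96,330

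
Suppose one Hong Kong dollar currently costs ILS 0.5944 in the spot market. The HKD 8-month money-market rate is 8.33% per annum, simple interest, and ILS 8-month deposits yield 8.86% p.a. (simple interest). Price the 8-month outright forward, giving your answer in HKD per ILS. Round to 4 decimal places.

1.6768

T = 8/12 years.
ILS growth factor: 1 + 0.0886×8/12 = 1.0590667.
HKD accumulates by 1 + 0.0833×8/12 = 1.0555333.
So F = 0.5944 × 1.0590667 / 1.0555333 = 0.5963898 (ILS/HKD).
Quoted the other way: 1/0.5963898 = 1.6768 HKD per ILS.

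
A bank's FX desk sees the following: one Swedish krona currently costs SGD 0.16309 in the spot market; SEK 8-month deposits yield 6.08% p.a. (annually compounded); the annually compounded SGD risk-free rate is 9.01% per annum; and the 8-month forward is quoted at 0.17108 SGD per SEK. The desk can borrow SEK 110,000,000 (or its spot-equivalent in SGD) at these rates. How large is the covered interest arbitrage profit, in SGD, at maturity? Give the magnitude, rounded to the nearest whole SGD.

T = 8/12 years.
Invest the SEK and cover forward: 110,000,000 × 1.0401333162 × 0.17108 = SGD 19,574,060.85.
Convert at spot and invest in SGD: 110,000,000 × 0.16309 × 1.0591989944 = SGD 19,001,924.04.
The quoted forward overvalues SEK, so borrow SGD, buy SEK at spot, deposit the SEK at 6.08%, and sell the proceeds forward at 0.17108.
The gap between the two covered legs is SGD 572,137.

SGD 572,137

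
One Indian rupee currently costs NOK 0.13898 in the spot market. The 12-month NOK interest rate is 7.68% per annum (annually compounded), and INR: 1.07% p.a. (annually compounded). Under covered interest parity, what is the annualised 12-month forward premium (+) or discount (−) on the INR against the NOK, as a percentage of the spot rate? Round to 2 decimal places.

+6.54%

T = 1 year.
No-arbitrage forward: 0.13898 × 1.076800 / 1.010700 = 0.14806932 NOK/INR.
(F − S)/S ÷ T = (0.14806932 − 0.13898)/0.13898/1 = 0.065400 → 6.54%.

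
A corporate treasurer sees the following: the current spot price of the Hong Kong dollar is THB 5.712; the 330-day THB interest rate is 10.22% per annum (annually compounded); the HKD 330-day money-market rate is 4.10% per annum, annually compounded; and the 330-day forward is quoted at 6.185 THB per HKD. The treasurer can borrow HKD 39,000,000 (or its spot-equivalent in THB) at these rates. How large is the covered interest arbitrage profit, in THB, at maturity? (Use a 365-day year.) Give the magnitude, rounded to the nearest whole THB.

THB 6,884,679

T = 330/365 years.
Keep in HKD, deliver into the forward: 39,000,000·1.03699669412·6.185 = THB 250,139,157.57.
Swap to THB now, deposit: 39,000,000·5.712·1.09196329144 = THB 243,254,478.51.
The quoted forward overvalues HKD, so borrow THB, buy HKD at spot, deposit the HKD at 4.10%, and sell the proceeds forward at 6.185.
The gap between the two covered legs is THB 6,884,679.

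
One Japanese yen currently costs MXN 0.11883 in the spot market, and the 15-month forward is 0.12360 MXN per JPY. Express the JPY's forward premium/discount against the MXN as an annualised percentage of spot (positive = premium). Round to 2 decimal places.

T = 15/12 years.
(F − S)/S = (0.12360 − 0.11883)/0.11883 = 0.0401414.
×(1/T) gives 3.21% p.a.

+3.21%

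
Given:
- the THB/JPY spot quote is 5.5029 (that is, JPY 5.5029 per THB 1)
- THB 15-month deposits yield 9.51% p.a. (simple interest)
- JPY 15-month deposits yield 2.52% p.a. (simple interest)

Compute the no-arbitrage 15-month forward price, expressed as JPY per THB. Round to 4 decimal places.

5.0732

T = 15/12 years.
JPY growth factor: 1 + 0.0252×15/12 = 1.031500.
THB accumulates by 1 + 0.0951×15/12 = 1.118875.
So F = 5.5029 × 1.031500 / 1.118875 = 5.073168 (JPY/THB).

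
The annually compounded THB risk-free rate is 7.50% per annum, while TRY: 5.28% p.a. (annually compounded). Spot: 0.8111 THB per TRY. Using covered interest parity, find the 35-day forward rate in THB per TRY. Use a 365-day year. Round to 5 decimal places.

T = 35/365 years.
THB growth factor: (1 + 0.0750)^(35/365) = 1.006959.
Growth of 1 TRY over T: (1 + 0.0528)^(35/365) = 1.0049461.
So F = 0.8111 × 1.006959 / 1.0049461 = 0.8127246 (THB/TRY).

0.81272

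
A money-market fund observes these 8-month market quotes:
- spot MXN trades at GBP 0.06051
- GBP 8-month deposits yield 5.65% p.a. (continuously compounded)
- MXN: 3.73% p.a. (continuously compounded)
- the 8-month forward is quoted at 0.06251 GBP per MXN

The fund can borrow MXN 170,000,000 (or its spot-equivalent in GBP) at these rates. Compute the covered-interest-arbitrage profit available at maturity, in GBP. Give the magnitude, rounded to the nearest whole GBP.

GBP 212,708

T = 8/12 years.
Invest the MXN and cover forward: 170,000,000 × 1.025178421 × 0.06251 = GBP 10,894,263.53.
Convert at spot and invest in GBP: 170,000,000 × 0.06051 × 1.0383850468 = GBP 10,681,555.46.
The quoted forward overvalues MXN, so borrow GBP, buy MXN at spot, deposit the MXN at 3.73%, and sell the proceeds forward at 0.06251.
Arbitrage profit = |10,894,263.53 − 10,681,555.46| = GBP 212,708.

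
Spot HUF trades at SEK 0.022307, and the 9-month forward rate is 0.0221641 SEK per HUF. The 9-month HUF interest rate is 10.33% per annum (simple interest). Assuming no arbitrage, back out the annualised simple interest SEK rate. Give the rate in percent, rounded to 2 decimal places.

T = 9/12 years.
By CIP, F/S equals the SEK-to-HUF growth ratio: 0.0221641/0.022307 = 0.9935939.
The HUF side grows by 1 + 0.1033×9/12 = 1.077475.
So the SEK growth factor = 1.0705726.
(1.0705726 − 1)/T = 0.094097, i.e. 9.41%.

9.41%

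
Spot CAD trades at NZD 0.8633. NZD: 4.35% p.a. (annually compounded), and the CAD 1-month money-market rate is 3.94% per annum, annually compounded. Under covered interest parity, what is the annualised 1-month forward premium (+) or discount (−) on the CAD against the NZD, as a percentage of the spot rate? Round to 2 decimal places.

+0.39%

T = 1/12 years.
No-arbitrage forward: 0.8633 × 1.0035547 / 1.0032255 = 0.8635833 NZD/CAD.
Annualised premium = (F − S)/S × (1/T) = (0.8635833 − 0.8633)/0.8633 ÷ (1/12) = 0.39%.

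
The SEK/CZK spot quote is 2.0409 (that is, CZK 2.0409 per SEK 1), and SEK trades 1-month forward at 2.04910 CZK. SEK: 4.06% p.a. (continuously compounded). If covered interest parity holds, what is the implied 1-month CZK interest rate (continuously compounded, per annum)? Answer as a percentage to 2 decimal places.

T = 1/12 years.
F/S = 2.0491/2.0409 = 1.0040178 = (growth of CZK) / (growth of SEK).
SEK growth factor: e^(0.0406×1/12) = 1.0033891.
Hence g_CZK = 1.0074205.
r = ln(1.0074205)/(1/12) = 0.088717 → 8.87%.

8.87%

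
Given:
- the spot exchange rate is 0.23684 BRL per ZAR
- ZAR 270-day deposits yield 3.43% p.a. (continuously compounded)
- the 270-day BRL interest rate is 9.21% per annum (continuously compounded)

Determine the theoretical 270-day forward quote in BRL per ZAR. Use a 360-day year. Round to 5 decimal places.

0.24733

T = 270/360 years.
BRL growth factor: e^(0.0921×270/360) = 1.0715166.
Growth of 1 ZAR over T: e^(0.0343×270/360) = 1.0260587.
Forward (BRL per ZAR) = 0.23684 × 1.0715166 / 1.0260587 = 0.2473328.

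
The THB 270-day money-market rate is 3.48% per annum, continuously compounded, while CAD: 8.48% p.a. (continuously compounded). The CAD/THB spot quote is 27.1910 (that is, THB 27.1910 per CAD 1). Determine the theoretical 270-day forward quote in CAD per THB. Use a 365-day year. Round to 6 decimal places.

T = 270/365 years.
Growth of 1 THB over T: e^(0.0348×270/365) = 1.0260767.
CAD growth factor: e^(0.0848×270/365) = 1.064738.
So F = 27.191 × 1.0260767 / 1.064738 = 26.20368 (THB/CAD).
Quoted the other way: 1/26.20368 = 0.038163 CAD per THB.

0.038163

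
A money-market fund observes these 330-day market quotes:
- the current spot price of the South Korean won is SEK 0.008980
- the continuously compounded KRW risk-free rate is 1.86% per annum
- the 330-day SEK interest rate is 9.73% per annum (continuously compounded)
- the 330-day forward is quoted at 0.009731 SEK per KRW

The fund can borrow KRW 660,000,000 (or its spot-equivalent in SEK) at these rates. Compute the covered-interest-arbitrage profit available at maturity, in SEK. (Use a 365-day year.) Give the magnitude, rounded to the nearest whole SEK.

SEK 59,576

T = 330/365 years.
Keep in KRW, deliver into the forward: 660,000,000·1.016958631·0.009731 = SEK 6,531,376.13.
Swap to SEK now, deposit: 660,000,000·0.008980·1.091955213 = SEK 6,471,800.16.
The quoted forward overvalues KRW, so borrow SEK, buy KRW at spot, deposit the KRW at 1.86%, and sell the proceeds forward at 0.009731.
Arbitrage profit = |6,531,376.13 − 6,471,800.16| = SEK 59,576.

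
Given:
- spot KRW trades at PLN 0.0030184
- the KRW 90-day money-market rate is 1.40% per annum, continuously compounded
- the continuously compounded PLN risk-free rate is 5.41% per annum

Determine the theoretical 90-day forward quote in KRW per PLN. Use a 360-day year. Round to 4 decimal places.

327.9966

T = 90/360 years.
PLN accumulates by e^(0.0541×90/360) = 1.013616877.
KRW growth factor: e^(0.0140×90/360) = 1.003506132.
Forward (PLN per KRW) = 0.0030184 × 1.013616877 / 1.003506132 = 0.00304881165.
Quoted the other way: 1/0.00304881165 = 327.9966 KRW per PLN.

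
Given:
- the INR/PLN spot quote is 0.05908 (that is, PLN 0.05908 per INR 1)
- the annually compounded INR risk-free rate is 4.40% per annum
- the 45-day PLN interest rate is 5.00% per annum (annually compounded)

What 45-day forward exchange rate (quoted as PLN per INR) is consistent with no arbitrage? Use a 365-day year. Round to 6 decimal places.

0.059122

T = 45/365 years.
PLN accumulates by (1 + 0.0500)^(45/365) = 1.0060334.
Growth of 1 INR over T: (1 + 0.0440)^(45/365) = 1.0053228.
So F = 0.05908 × 1.0060334 / 1.0053228 = 0.05912176 (PLN/INR).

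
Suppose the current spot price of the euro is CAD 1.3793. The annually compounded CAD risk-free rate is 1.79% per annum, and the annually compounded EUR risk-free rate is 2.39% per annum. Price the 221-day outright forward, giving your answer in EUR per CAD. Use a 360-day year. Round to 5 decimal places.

T = 221/360 years.
CAD accumulates by (1 + 0.0179)^(221/360) = 1.0109509.
EUR accumulates by (1 + 0.0239)^(221/360) = 1.014605.
Forward (CAD per EUR) = 1.3793 × 1.0109509 / 1.014605 = 1.374332.
Quoted the other way: 1/1.374332 = 0.72763 EUR per CAD.

0.72763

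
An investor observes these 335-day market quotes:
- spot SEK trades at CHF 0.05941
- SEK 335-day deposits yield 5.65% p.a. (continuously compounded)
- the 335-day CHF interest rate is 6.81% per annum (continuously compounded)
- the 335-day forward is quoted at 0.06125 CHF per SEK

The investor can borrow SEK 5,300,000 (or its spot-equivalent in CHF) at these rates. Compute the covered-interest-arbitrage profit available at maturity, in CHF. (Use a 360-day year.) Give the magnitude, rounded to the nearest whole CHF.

T = 335/360 years.
Keep in SEK, deliver into the forward: 5,300,000·1.05398307·0.06125 = CHF 342,149.25.
Swap to CHF now, deposit: 5,300,000·0.05941·1.06542186 = CHF 335,472.58.
The quoted forward overvalues SEK, so borrow CHF, buy SEK at spot, deposit the SEK at 5.65%, and sell the proceeds forward at 0.06125.
Profit = 342,149.25 − 335,472.58 = CHF 6,677.

CHF 6,677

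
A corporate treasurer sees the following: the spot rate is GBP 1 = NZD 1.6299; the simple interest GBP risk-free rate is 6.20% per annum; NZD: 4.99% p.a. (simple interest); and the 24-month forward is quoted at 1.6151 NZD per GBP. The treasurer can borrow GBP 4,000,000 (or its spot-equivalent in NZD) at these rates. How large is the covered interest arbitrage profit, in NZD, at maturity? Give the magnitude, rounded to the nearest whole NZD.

NZD 91,234

T = 2 years.
Invest the GBP and cover forward: 4,000,000 × 1.124000 × 1.6151 = NZD 7,261,489.60.
Convert at spot and invest in NZD: 4,000,000 × 1.6299 × 1.099800 = NZD 7,170,256.08.
The quoted forward overvalues GBP, so borrow NZD, buy GBP at spot, deposit the GBP at 6.20%, and sell the proceeds forward at 1.6151.
Arbitrage profit = |7,261,489.60 − 7,170,256.08| = NZD 91,234.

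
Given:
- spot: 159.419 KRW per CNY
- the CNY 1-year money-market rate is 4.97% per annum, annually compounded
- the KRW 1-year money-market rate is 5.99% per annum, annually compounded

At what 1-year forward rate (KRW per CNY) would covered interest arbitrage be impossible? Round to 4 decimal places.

160.9681

T = 1 year.
KRW growth factor: (1 + 0.0599)^1 = 1.059900.
CNY accumulates by (1 + 0.0497)^1 = 1.049700.
So F = 159.419 × 1.059900 / 1.049700 = 160.968084 (KRW/CNY).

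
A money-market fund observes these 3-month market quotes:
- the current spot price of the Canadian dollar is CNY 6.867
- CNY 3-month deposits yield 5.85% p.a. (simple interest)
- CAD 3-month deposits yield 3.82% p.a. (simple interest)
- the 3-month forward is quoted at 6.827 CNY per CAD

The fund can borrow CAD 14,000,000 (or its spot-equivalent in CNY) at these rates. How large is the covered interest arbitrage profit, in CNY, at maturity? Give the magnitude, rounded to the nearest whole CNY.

CNY 1,053,248

T = 3/12 years.
Invest the CAD and cover forward: 14,000,000 × 1.009550 × 6.827 = CNY 96,490,769.90.
Convert at spot and invest in CNY: 14,000,000 × 6.867 × 1.014625 = CNY 97,544,018.25.
The quoted forward undervalues CAD, so borrow CAD, convert to CNY at spot, deposit the CNY at 5.85%, and buy CAD forward at 6.827 to cover the loan.
Arbitrage profit = |96,490,769.90 − 97,544,018.25| = CNY 1,053,248.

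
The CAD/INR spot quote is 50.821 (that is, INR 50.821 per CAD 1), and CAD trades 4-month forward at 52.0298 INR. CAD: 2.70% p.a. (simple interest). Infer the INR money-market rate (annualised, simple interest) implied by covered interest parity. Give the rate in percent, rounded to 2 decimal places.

9.90%

T = 4/12 years.
CIP gives F = S · g_INR/g_CAD, so g_INR/g_CAD = 52.0298/50.821 = 1.0237854.
The CAD side grows by 1 + 0.0270×4/12 = 1.009000.
Hence g_INR = 1.0329995.
(1.0329995 − 1)/T = 0.098999, i.e. 9.90%.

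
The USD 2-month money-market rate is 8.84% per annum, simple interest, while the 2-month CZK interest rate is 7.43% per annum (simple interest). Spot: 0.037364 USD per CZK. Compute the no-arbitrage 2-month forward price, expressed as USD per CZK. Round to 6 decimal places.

T = 2/12 years.
Growth of 1 USD over T: 1 + 0.0884×2/12 = 1.0147333.
Growth of 1 CZK over T: 1 + 0.0743×2/12 = 1.0123833.
So F = 0.037364 × 1.0147333 / 1.0123833 = 0.03745073 (USD/CZK).

0.037451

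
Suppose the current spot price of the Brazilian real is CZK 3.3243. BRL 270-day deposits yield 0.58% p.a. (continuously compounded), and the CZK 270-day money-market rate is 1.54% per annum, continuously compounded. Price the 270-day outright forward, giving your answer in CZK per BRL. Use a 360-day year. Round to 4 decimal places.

3.3483

T = 270/360 years.
Growth of 1 CZK over T: e^(0.0154×270/360) = 1.011617.
Growth of 1 BRL over T: e^(0.0058×270/360) = 1.0043595.
Forward (CZK per BRL) = 3.3243 × 1.011617 / 1.0043595 = 3.348321.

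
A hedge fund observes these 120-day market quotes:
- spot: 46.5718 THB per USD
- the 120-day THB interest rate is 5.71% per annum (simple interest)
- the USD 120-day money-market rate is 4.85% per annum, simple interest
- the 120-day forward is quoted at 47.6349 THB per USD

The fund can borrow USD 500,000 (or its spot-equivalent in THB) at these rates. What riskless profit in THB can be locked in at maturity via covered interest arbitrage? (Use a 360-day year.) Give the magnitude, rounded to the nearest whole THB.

THB 473,390

T = 120/360 years.
Keep in USD, deliver into the forward: 500,000·1.0161666667·47.6349 = THB 24,202,498.78.
Swap to THB now, deposit: 500,000·46.5718·1.0190333333 = THB 23,729,108.30.
The quoted forward overvalues USD, so borrow THB, buy USD at spot, deposit the USD at 4.85%, and sell the proceeds forward at 47.6349.
Arbitrage profit = |24,202,498.78 − 23,729,108.30| = THB 473,390.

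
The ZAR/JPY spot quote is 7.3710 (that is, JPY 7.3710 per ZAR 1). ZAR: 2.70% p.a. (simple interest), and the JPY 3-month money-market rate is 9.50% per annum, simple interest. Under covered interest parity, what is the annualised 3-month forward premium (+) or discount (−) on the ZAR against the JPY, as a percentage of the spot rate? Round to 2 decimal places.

+6.75%

T = 3/12 years.
CIP forward (JPY per ZAR) = 7.371 × 1.023750/1.006750 = 7.4954668.
(F − S)/S ÷ T = (7.4954668 − 7.371)/7.371/(3/12) = 0.067544 → 6.75%.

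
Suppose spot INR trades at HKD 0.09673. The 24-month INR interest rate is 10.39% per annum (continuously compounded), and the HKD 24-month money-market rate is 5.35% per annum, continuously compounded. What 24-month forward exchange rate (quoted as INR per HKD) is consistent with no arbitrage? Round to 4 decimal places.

T = 2 years.
Growth of 1 HKD over T: e^(0.0535×2) = 1.11293425.
INR accumulates by e^(0.1039×2) = 1.23096695.
Forward (HKD per INR) = 0.09673 × 1.11293425 / 1.23096695 = 0.087454931.
Invert for INR per HKD: 1 / 0.087454931 = 11.4345.

11.4345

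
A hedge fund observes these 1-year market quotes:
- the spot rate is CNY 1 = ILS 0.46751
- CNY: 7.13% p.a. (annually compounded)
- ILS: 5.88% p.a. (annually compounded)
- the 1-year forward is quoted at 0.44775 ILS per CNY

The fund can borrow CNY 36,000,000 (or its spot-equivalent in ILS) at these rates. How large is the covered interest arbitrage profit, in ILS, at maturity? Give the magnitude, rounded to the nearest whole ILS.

ILS 551,700

T = 1 year.
Route A — deposit CNY, sell forward: 36,000,000 × 1.071300 × 0.44775 = ILS 17,268,284.70.
Route B — convert at spot, deposit ILS: 36,000,000 × 0.46751 × 1.058800 = ILS 17,819,985.17.
The quoted forward undervalues CNY, so borrow CNY, convert to ILS at spot, deposit the ILS at 5.88%, and buy CNY forward at 0.44775 to cover the loan.
The gap between the two covered legs is ILS 551,700.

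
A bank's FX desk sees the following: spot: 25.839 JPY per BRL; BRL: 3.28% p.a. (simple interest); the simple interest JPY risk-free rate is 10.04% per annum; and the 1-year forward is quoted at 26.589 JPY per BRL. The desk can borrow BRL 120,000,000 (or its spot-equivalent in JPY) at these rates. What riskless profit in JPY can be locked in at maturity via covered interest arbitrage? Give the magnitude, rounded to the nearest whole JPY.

T = 1 year.
Route A — deposit BRL, sell forward: 120,000,000 × 1.032800 × 26.589 = JPY 3,295,334,304.00.
Route B — convert at spot, deposit JPY: 120,000,000 × 25.839 × 1.100400 = JPY 3,411,988,272.00.
The quoted forward undervalues BRL, so borrow BRL, convert to JPY at spot, deposit the JPY at 10.04%, and buy BRL forward at 26.589 to cover the loan.
Profit = 3,411,988,272.00 − 3,295,334,304.00 = JPY 116,653,968.

JPY 116,653,968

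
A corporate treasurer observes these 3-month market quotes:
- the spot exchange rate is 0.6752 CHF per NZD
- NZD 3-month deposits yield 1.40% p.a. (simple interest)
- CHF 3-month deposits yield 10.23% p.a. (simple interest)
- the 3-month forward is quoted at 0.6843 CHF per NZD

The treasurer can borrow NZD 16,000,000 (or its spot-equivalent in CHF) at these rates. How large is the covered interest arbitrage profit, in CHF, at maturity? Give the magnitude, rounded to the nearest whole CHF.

T = 3/12 years.
Keep in NZD, deliver into the forward: 16,000,000·1.003500·0.6843 = CHF 10,987,120.80.
Swap to CHF now, deposit: 16,000,000·0.6752·1.025575 = CHF 11,079,491.84.
The quoted forward undervalues NZD, so borrow NZD, convert to CHF at spot, deposit the CHF at 10.23%, and buy NZD forward at 0.6843 to cover the loan.
Arbitrage profit = |10,987,120.80 − 11,079,491.84| = CHF 92,371.

CHF 92,371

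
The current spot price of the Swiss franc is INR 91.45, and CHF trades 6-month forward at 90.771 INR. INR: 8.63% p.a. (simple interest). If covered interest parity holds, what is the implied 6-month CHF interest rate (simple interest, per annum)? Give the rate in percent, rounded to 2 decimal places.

10.19%

T = 6/12 years.
By CIP, F/S equals the INR-to-CHF growth ratio: 90.771/91.45 = 0.9925752.
The INR side grows by 1 + 0.0863×6/12 = 1.043150.
Hence g_CHF = 1.0509531.
(1.0509531 − 1)/T = 0.101906, i.e. 10.19%.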